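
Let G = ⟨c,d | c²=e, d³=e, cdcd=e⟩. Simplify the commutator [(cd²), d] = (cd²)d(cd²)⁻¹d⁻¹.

[(cd²), d] = (cd²)·d·(cd²)⁻¹·d⁻¹.
  (cd²) · d = c
  c · (cd²) = d²
  (d²) · (d²) = d

Answer: d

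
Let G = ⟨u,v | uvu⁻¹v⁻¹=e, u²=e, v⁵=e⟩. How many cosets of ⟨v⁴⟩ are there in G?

First find ord(v⁴) by computing successive powers:
  (v⁴)¹ = v⁴, (v⁴)² = v³, (v⁴)³ = v², (v⁴)⁴ = v, (v⁴)⁵ = e.
So |⟨v⁴⟩| = ord(v⁴) = 5. With |G| = 10, by Lagrange [G : ⟨v⁴⟩] = 10/5 = 2.

Answer: 2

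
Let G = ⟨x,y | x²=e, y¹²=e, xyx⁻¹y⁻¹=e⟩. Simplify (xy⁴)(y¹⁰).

Compute (xy⁴) · (y¹⁰) by multiplying left to right and reducing via the relations at each step:
  (xy⁴) · y¹⁰ = xy²

Answer: xy²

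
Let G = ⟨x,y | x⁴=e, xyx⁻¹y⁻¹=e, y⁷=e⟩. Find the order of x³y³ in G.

Compute successive powers until reaching e:
  (x³y³)¹ = x³y³, (x³y³)² = x²y⁶, (x³y³)³ = xy², (x³y³)⁴ = y⁵, (x³y³)⁵ = x³y, (x³y³)⁶ = x²y⁴, (x³y³)⁷ = x, (x³y³)⁸ = y³, (x³y³)⁹ = x³y⁶, (x³y³)¹⁰ = x²y², (x³y³)¹¹ = xy⁵, (x³y³)¹² = y, (x³y³)¹³ = x³y⁴, (x³y³)¹⁴ = x², (x³y³)¹⁵ = xy³, (x³y³)¹⁶ = y⁶, (x³y³)¹⁷ = x³y², (x³y³)¹⁸ = x²y⁵, (x³y³)¹⁹ = xy, (x³y³)²⁰ = y⁴, (x³y³)²¹ = x³, (x³y³)²² = x²y³, (x³y³)²³ = xy⁶, (x³y³)²⁴ = y², (x³y³)²⁵ = x³y⁵, (x³y³)²⁶ = x²y, (x³y³)²⁷ = xy⁴, (x³y³)²⁸ = e.
The smallest positive k with (x³y³)ᵏ = e is 28.

Answer: 28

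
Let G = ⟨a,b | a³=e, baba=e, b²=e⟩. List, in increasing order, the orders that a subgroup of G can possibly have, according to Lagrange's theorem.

|G| = 6 = 2 · 3. By Lagrange's theorem the order of any subgroup divides 6; the divisors of 6 are 1, 2, 3, 6.

Answer: 1, 2, 3, 6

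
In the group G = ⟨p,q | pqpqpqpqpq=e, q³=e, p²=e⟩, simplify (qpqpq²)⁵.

Compute successive powers of (qpqpq²), reducing at each step:
  (qpqpq²)²: (qpqpq²) · q = qpqp;   (qpqp) · p = qpq;   (qpq) · q = qpq²;   (qpq²) · p = qpq²p;   (qpq²p) · q² = qpq²pq²
  (qpqpq²)³: (qpq²pq²) · q = qpq²p;   (qpq²p) · p = qpq²;   (qpq²) · q = qp;   (qp) · p = q;   q · q² = e
  (qpqpq²)⁴: e · q = q;   q · p = qp;   (qp) · q = qpq;   (qpq) · p = qpqp;   (qpqp) · q² = qpqpq²
  (qpqpq²)⁵: (qpqpq²) · q = qpqp;   (qpqp) · p = qpq;   (qpq) · q = qpq²;   (qpq²) · p = qpq²p;   (qpq²p) · q² = qpq²pq²

Answer: qpq²pq²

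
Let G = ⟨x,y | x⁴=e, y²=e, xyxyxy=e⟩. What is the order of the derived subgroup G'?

G' = [G, G] is generated by all commutators. The generator-pair commutators are: [x, y] = x²yx.
The subgroup they normally generate is {e, x², xy, yx³, x²yx, x³y, x²yx³, yx, xyx², yx²y, x²yx²y, x³yx²}, of order 12.
Check: |G/G'| = 24/12 = 2 is the order of the abelianisation.

Answer: 12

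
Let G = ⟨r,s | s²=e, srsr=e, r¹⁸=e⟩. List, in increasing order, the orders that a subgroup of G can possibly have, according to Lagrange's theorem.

|G| = 36 = 2² · 3². By Lagrange's theorem the order of any subgroup divides 36; the divisors of 36 are 1, 2, 3, 4, 6, 9, 12, 18, 36.

Answer: 1, 2, 3, 4, 6, 9, 12, 18, 36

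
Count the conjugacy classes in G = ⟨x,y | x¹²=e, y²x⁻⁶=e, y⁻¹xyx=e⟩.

The conjugacy classes (representative and size) are:
  [e] (size 1), [x¹¹] (size 2), [x²] (size 2), [x⁹] (size 2), [x⁴] (size 2), [x⁵] (size 2), [x⁶] (size 1), [x²y] (size 6), [xy] (size 6).
Class equation: 1 + 2 + 2 + 2 + 2 + 2 + 1 + 6 + 6 = 24 = |G|. So G has 9 conjugacy classes.

Answer: 9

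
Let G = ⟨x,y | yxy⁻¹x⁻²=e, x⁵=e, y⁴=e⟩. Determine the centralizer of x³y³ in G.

⟨x³y³⟩ ⊆ C_G(x³y³) since powers of x³y³ commute with x³y³; so |C_G(x³y³)| ≥ |⟨x³y³⟩| = 4.
By orbit–stabilizer, |C_G(x³y³)| = |G| / |conj. class of x³y³| = 20 / 5 = 4.
The 4 elements commuting with x³y³ are {e, x²y², x⁴y, x³y³}.

Answer: {e, x²y², x⁴y, x³y³}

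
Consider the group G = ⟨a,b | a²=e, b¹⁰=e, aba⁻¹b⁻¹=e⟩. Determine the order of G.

Enumerate words in the generators, reducing via the relations: the distinct elements are
  {a, b, e, ab, b², b³, b⁴, b⁵, b⁶, b⁷, b⁸, b⁹, ab², ab³, ab⁴, ab⁵, ab⁶, ab⁷, ab⁸, ab⁹}.
No further products give new elements, so |G| = 20.

Answer: 20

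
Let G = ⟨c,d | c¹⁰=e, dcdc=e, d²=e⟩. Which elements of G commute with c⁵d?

⟨c⁵d⟩ ⊆ C_G(c⁵d) since powers of c⁵d commute with c⁵d; so |C_G(c⁵d)| ≥ |⟨c⁵d⟩| = 2.
By orbit–stabilizer, |C_G(c⁵d)| = |G| / |conj. class of c⁵d| = 20 / 5 = 4.
The 4 elements commuting with c⁵d are {e, c⁵, d, c⁵d}.

Answer: {e, c⁵, d, c⁵d}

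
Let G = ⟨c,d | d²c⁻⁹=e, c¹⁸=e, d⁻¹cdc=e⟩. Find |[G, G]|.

G' = [G, G] is generated by all commutators. The generator-pair commutators are: [c, d] = c².
The subgroup they normally generate is {e, c², c⁴, c⁶, c⁸, c¹⁰, c¹², c¹⁴, c¹⁶}, of order 9.
Check: |G/G'| = 36/9 = 4 is the order of the abelianisation.

Answer: 9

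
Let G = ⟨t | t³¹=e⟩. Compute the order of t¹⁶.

Compute successive powers until reaching e:
  (t¹⁶)¹ = t¹⁶, (t¹⁶)² = t, (t¹⁶)³ = t¹⁷, (t¹⁶)⁴ = t², (t¹⁶)⁵ = t¹⁸, (t¹⁶)⁶ = t³, (t¹⁶)⁷ = t¹⁹, (t¹⁶)⁸ = t⁴, (t¹⁶)⁹ = t²⁰, (t¹⁶)¹⁰ = t⁵, (t¹⁶)¹¹ = t²¹, (t¹⁶)¹² = t⁶, (t¹⁶)¹³ = t²², (t¹⁶)¹⁴ = t⁷, (t¹⁶)¹⁵ = t²³, (t¹⁶)¹⁶ = t⁸, (t¹⁶)¹⁷ = t²⁴, (t¹⁶)¹⁸ = t⁹, (t¹⁶)¹⁹ = t²⁵, (t¹⁶)²⁰ = t¹⁰, (t¹⁶)²¹ = t²⁶, (t¹⁶)²² = t¹¹, (t¹⁶)²³ = t²⁷, (t¹⁶)²⁴ = t¹², (t¹⁶)²⁵ = t²⁸, (t¹⁶)²⁶ = t¹³, (t¹⁶)²⁷ = t²⁹, (t¹⁶)²⁸ = t¹⁴, (t¹⁶)²⁹ = t³⁰, (t¹⁶)³⁰ = t¹⁵, (t¹⁶)³¹ = e.
The smallest positive k with (t¹⁶)ᵏ = e is 31.

Answer: 31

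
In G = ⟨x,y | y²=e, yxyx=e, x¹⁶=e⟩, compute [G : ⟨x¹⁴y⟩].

First find ord(x¹⁴y) by computing successive powers:
  (x¹⁴y)¹ = x¹⁴y, (x¹⁴y)² = e.
So |⟨x¹⁴y⟩| = ord(x¹⁴y) = 2. With |G| = 32, by Lagrange [G : ⟨x¹⁴y⟩] = 32/2 = 16.

Answer: 16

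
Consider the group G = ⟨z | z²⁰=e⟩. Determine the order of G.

G is generated by a single element, so G is cyclic. The relator gives z²⁰ = e and no smaller power is forced to be e, so the 20 powers {e, z, z², z³, z⁴, z⁵, z⁶, z⁷, z⁸, z⁹, z¹², z¹³, z¹¹, z¹⁰, z¹⁴, z¹⁵, z¹⁶, z¹⁷, z¹⁸, z¹⁹} are distinct. Hence |G| = 20.

Answer: 20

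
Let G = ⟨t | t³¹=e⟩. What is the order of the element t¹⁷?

Compute successive powers until reaching e:
  (t¹⁷)¹ = t¹⁷, (t¹⁷)² = t³, (t¹⁷)³ = t²⁰, (t¹⁷)⁴ = t⁶, (t¹⁷)⁵ = t²³, (t¹⁷)⁶ = t⁹, (t¹⁷)⁷ = t²⁶, (t¹⁷)⁸ = t¹², (t¹⁷)⁹ = t²⁹, (t¹⁷)¹⁰ = t¹⁵, (t¹⁷)¹¹ = t, (t¹⁷)¹² = t¹⁸, (t¹⁷)¹³ = t⁴, (t¹⁷)¹⁴ = t²¹, (t¹⁷)¹⁵ = t⁷, (t¹⁷)¹⁶ = t²⁴, (t¹⁷)¹⁷ = t¹⁰, (t¹⁷)¹⁸ = t²⁷, (t¹⁷)¹⁹ = t¹³, (t¹⁷)²⁰ = t³⁰, (t¹⁷)²¹ = t¹⁶, (t¹⁷)²² = t², (t¹⁷)²³ = t¹⁹, (t¹⁷)²⁴ = t⁵, (t¹⁷)²⁵ = t²², (t¹⁷)²⁶ = t⁸, (t¹⁷)²⁷ = t²⁵, (t¹⁷)²⁸ = t¹¹, (t¹⁷)²⁹ = t²⁸, (t¹⁷)³⁰ = t¹⁴, (t¹⁷)³¹ = e.
The smallest positive k with (t¹⁷)ᵏ = e is 31.

Answer: 31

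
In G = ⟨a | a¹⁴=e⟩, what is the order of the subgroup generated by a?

|⟨a⟩| equals the order of a. Compute successive powers until reaching e:
  a¹ = a, a² = a², a³ = a³, a⁴ = a⁴, a⁵ = a⁵, a⁶ = a⁶, a⁷ = a⁷, a⁸ = a⁸, a⁹ = a⁹, a¹⁰ = a¹⁰, a¹¹ = a¹¹, a¹² = a¹², a¹³ = a¹³, a¹⁴ = e.
The smallest positive k with aᵏ = e is 14, so |⟨a⟩| = 14.

Answer: 14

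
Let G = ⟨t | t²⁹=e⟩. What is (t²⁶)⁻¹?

The order of (t²⁶) is 29 (smallest k with (t²⁶)ᵏ = e), so (t²⁶)⁻¹ = (t²⁶)²⁸ = t³.
Check: (t²⁶) · (t³) → (t²⁶) · t³ = e, giving e as required.

Answer: t³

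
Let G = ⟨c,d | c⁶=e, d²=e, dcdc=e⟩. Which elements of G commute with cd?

⟨cd⟩ ⊆ C_G(cd) since powers of cd commute with cd; so |C_G(cd)| ≥ |⟨cd⟩| = 2.
By orbit–stabilizer, |C_G(cd)| = |G| / |conj. class of cd| = 12 / 3 = 4.
The 4 elements commuting with cd are {e, c³, cd, c⁴d}.

Answer: {e, c³, cd, c⁴d}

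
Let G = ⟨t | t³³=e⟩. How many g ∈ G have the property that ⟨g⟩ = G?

G is cyclic of order 33. An element generates G iff its order is 33, and a cyclic group of order 33 has exactly φ(33) = 20 such elements.

Answer: 20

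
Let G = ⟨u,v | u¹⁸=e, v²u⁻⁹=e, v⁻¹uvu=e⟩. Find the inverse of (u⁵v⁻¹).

The order of (u⁵v⁻¹) is 4 (smallest k with (u⁵v⁻¹)ᵏ = e), so (u⁵v⁻¹)⁻¹ = (u⁵v⁻¹)³ = u⁵v.
Check: (u⁵v⁻¹) · (u⁵v) → (u⁵v⁻¹) · u⁵ = v⁻¹;   (v⁻¹) · v = e, giving e as required.

Answer: u⁵v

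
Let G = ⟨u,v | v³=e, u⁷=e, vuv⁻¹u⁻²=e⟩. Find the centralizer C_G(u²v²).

⟨u²v²⟩ ⊆ C_G(u²v²) since powers of u²v² commute with u²v²; so |C_G(u²v²)| ≥ |⟨u²v²⟩| = 3.
By orbit–stabilizer, |C_G(u²v²)| = |G| / |conj. class of u²v²| = 21 / 7 = 3.
The 3 elements commuting with u²v² are {e, u³v, u²v²}.

Answer: {e, u³v, u²v²}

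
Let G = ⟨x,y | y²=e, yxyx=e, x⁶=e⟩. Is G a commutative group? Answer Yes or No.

x·y = xy but y·x = x⁵y, so x·y ≠ y·x and G is not abelian.

Answer: No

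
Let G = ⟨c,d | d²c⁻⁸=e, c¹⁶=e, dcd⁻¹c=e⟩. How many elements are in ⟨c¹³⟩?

|⟨c¹³⟩| equals the order of c¹³. Compute successive powers until reaching e:
  (c¹³)¹ = c¹³, (c¹³)² = c¹⁰, (c¹³)³ = c⁷, (c¹³)⁴ = c⁴, (c¹³)⁵ = c, (c¹³)⁶ = c¹⁴, (c¹³)⁷ = c¹¹, (c¹³)⁸ = c⁸, (c¹³)⁹ = c⁵, (c¹³)¹⁰ = c², (c¹³)¹¹ = c¹⁵, (c¹³)¹² = c¹², (c¹³)¹³ = c⁹, (c¹³)¹⁴ = c⁶, (c¹³)¹⁵ = c³, (c¹³)¹⁶ = e.
The smallest positive k with (c¹³)ᵏ = e is 16, so |⟨c¹³⟩| = 16.

Answer: 16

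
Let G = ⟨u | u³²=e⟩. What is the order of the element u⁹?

Compute successive powers until reaching e:
  (u⁹)¹ = u⁹, (u⁹)² = u¹⁸, (u⁹)³ = u²⁷, (u⁹)⁴ = u⁴, (u⁹)⁵ = u¹³, (u⁹)⁶ = u²², (u⁹)⁷ = u³¹, (u⁹)⁸ = u⁸, (u⁹)⁹ = u¹⁷, (u⁹)¹⁰ = u²⁶, (u⁹)¹¹ = u³, (u⁹)¹² = u¹², (u⁹)¹³ = u²¹, (u⁹)¹⁴ = u³⁰, (u⁹)¹⁵ = u⁷, (u⁹)¹⁶ = u¹⁶, (u⁹)¹⁷ = u²⁵, (u⁹)¹⁸ = u², (u⁹)¹⁹ = u¹¹, (u⁹)²⁰ = u²⁰, (u⁹)²¹ = u²⁹, (u⁹)²² = u⁶, (u⁹)²³ = u¹⁵, (u⁹)²⁴ = u²⁴, (u⁹)²⁵ = u, (u⁹)²⁶ = u¹⁰, (u⁹)²⁷ = u¹⁹, (u⁹)²⁸ = u²⁸, (u⁹)²⁹ = u⁵, (u⁹)³⁰ = u¹⁴, (u⁹)³¹ = u²³, (u⁹)³² = e.
The smallest positive k with (u⁹)ᵏ = e is 32.

Answer: 32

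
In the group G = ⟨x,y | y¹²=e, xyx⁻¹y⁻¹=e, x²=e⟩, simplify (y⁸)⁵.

Compute successive powers of (y⁸), reducing at each step:
  (y⁸)²: (y⁸) · y⁸ = y⁴
  (y⁸)³: (y⁴) · y⁸ = e
  (y⁸)⁴: e · y⁸ = y⁸
  (y⁸)⁵: (y⁸) · y⁸ = y⁴

Answer: y⁴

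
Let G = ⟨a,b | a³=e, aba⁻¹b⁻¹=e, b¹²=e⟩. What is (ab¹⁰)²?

Compute successive powers of (ab¹⁰), reducing at each step:
  (ab¹⁰)²: (ab¹⁰) · a = a²b¹⁰;   (a²b¹⁰) · b¹⁰ = a²b⁸

Answer: a²b⁸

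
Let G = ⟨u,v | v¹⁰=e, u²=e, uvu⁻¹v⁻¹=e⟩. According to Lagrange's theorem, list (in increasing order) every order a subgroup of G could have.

|G| = 20 = 2² · 5. By Lagrange's theorem the order of any subgroup divides 20; the divisors of 20 are 1, 2, 4, 5, 10, 20.

Answer: 1, 2, 4, 5, 10, 20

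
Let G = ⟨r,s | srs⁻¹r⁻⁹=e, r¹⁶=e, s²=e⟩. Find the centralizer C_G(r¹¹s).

⟨r¹¹s⟩ ⊆ C_G(r¹¹s) since powers of r¹¹s commute with r¹¹s; so |C_G(r¹¹s)| ≥ |⟨r¹¹s⟩| = 16.
By orbit–stabilizer, |C_G(r¹¹s)| = |G| / |conj. class of r¹¹s| = 32 / 2 = 16.
The 16 elements commuting with r¹¹s are {e, r², r⁴, r⁶, r⁸, r¹⁰, r¹², r¹⁴, r⁹s, rs, r¹¹s, r³s, r¹³s, r⁵s, r¹⁵s, r⁷s}.

Answer: {e, r², r⁴, r⁶, r⁸, r¹⁰, r¹², r¹⁴, r⁹s, rs, r¹¹s, r³s, r¹³s, r⁵s, r¹⁵s, r⁷s}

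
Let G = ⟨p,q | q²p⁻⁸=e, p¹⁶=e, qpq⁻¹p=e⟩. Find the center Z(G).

An element z ∈ Z(G) iff z commutes with every generator.
For example p⁸ is central: (p⁸)·p = p⁹ = p·(p⁸); (p⁸)·q = q⁻¹ = q·(p⁸).
Whereas p ∉ Z(G) since p·q = pq ≠ p⁷q⁻¹ = q·p.
Checking each of the 32 elements this way gives Z(G) = {e, p⁸}, of order 2.

Answer: {e, p⁸}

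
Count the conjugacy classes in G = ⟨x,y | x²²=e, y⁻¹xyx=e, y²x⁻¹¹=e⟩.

The conjugacy classes (representative and size) are:
  [e] (size 1), [x²¹] (size 2), [x²] (size 2), [x³] (size 2), [x¹⁸] (size 2), [x¹⁷] (size 2), [x⁶] (size 2), [x⁷] (size 2), [x⁸] (size 2), [x¹³] (size 2), [x¹²] (size 2), [x¹¹] (size 1), [x¹⁰y] (size 11), [x⁷y] (size 11).
Class equation: 1 + 2 + 2 + 2 + 2 + 2 + 2 + 2 + 2 + 2 + 2 + 1 + 11 + 11 = 44 = |G|. So G has 14 conjugacy classes.

Answer: 14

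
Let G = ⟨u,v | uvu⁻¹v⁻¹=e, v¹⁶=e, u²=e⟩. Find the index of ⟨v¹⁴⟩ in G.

First find ord(v¹⁴) by computing successive powers:
  (v¹⁴)¹ = v¹⁴, (v¹⁴)² = v¹², (v¹⁴)³ = v¹⁰, (v¹⁴)⁴ = v⁸, (v¹⁴)⁵ = v⁶, (v¹⁴)⁶ = v⁴, (v¹⁴)⁷ = v², (v¹⁴)⁸ = e.
So |⟨v¹⁴⟩| = ord(v¹⁴) = 8. With |G| = 32, by Lagrange [G : ⟨v¹⁴⟩] = 32/8 = 4.

Answer: 4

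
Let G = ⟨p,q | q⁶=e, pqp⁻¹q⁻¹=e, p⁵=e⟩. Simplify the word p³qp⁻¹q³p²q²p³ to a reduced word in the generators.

Multiply left to right, reducing at each step:
  (p³) · q = p³q
  (p³q) · p⁻¹ = p²q
  (p²q) · q³ = p²q⁴
  (p²q⁴) · p² = p⁴q⁴
  (p⁴q⁴) · q² = p⁴
  (p⁴) · p³ = p²

Answer: p²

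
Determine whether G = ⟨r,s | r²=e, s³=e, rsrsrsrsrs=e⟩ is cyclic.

Every cyclic group is abelian. But r·s = rs while s·r = sr, so r·s ≠ s·r and G is not abelian. Hence G is not cyclic.

Answer: No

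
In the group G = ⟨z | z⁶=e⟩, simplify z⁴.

Compute successive powers of z, reducing at each step:
  z²: z · z = z²
  z³: (z²) · z = z³
  z⁴: (z³) · z = z⁴

Answer: z⁴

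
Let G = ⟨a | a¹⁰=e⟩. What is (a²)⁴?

Compute successive powers of (a²), reducing at each step:
  (a²)²: (a²) · a² = a⁴
  (a²)³: (a⁴) · a² = a⁶
  (a²)⁴: (a⁶) · a² = a⁸

Answer: a⁸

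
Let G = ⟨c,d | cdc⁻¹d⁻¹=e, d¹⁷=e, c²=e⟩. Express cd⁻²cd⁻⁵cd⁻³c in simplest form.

Multiply left to right, reducing at each step:
  c · d⁻² = cd¹⁵
  (cd¹⁵) · c = d¹⁵
  (d¹⁵) · d⁻⁵ = d¹⁰
  (d¹⁰) · c = cd¹⁰
  (cd¹⁰) · d⁻³ = cd⁷
  (cd⁷) · c = d⁷

Answer: d⁷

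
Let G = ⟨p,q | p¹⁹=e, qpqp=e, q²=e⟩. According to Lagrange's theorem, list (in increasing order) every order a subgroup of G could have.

|G| = 38 = 2 · 19. By Lagrange's theorem the order of any subgroup divides 38; the divisors of 38 are 1, 2, 19, 38.

Answer: 1, 2, 19, 38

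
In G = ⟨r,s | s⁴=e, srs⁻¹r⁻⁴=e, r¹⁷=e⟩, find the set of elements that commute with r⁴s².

⟨r⁴s²⟩ ⊆ C_G(r⁴s²) since powers of r⁴s² commute with r⁴s²; so |C_G(r⁴s²)| ≥ |⟨r⁴s²⟩| = 2.
By orbit–stabilizer, |C_G(r⁴s²)| = |G| / |conj. class of r⁴s²| = 68 / 17 = 4.
The 4 elements commuting with r⁴s² are {e, r⁴s², r¹¹s, r¹⁰s³}.

Answer: {e, r⁴s², r¹¹s, r¹⁰s³}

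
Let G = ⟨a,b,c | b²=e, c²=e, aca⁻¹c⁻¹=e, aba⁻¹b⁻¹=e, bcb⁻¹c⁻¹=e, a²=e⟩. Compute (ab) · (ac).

Compute (ab) · (ac) by multiplying left to right and reducing via the relations at each step:
  (ab) · a = b
  b · c = bc

Answer: bc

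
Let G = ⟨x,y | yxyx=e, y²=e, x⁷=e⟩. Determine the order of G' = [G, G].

G' = [G, G] is generated by all commutators. The generator-pair commutators are: [x, y] = x².
The subgroup they normally generate is {e, x, x², x³, x⁴, x⁵, x⁶}, of order 7.
Check: |G/G'| = 14/7 = 2 is the order of the abelianisation.

Answer: 7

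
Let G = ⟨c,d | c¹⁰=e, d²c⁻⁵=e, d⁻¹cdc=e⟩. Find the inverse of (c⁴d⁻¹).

The order of (c⁴d⁻¹) is 4 (smallest k with (c⁴d⁻¹)ᵏ = e), so (c⁴d⁻¹)⁻¹ = (c⁴d⁻¹)³ = c⁴d.
Check: (c⁴d⁻¹) · (c⁴d) → (c⁴d⁻¹) · c⁴ = d⁻¹;   (d⁻¹) · d = e, giving e as required.

Answer: c⁴d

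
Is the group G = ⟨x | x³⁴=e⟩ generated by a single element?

|G| = 34. The element x has order 34 (its powers give 34 distinct elements), so ⟨x⟩ = G and G is cyclic.

Answer: Yes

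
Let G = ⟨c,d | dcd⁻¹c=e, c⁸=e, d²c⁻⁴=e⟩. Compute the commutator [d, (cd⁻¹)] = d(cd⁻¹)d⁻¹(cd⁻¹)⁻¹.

[d, (cd⁻¹)] = d·(cd⁻¹)·d⁻¹·(cd⁻¹)⁻¹.
  d · (cd⁻¹) = c⁷
  (c⁷) · (d⁻¹) = c³d
  (c³d) · (cd) = c⁶

Answer: c⁶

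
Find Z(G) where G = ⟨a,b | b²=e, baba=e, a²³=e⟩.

An element z ∈ Z(G) iff z commutes with every generator.
For example e is central: e·a = a = a·e; e·b = b = b·e.
Whereas a ∉ Z(G) since a·b = ab ≠ a²²b = b·a.
Checking each of the 46 elements this way gives Z(G) = {e}, of order 1.

Answer: {e}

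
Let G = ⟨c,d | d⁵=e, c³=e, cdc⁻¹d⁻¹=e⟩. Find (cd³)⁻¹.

The order of (cd³) is 15 (smallest k with (cd³)ᵏ = e), so (cd³)⁻¹ = (cd³)¹⁴ = c²d².
Check: (cd³) · (c²d²) → (cd³) · c² = d³;   (d³) · d² = e, giving e as required.

Answer: c²d²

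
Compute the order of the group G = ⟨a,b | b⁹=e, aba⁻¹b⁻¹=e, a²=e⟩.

Enumerate words in the generators, reducing via the relations: the distinct elements are
  {a, b, e, ab, b², b³, b⁴, b⁵, b⁶, b⁷, b⁸, ab², ab³, ab⁴, ab⁵, ab⁶, ab⁷, ab⁸}.
No further products give new elements, so |G| = 18.

Answer: 18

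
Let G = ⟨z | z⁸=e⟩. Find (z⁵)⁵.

Compute successive powers of (z⁵), reducing at each step:
  (z⁵)²: (z⁵) · z⁵ = z²
  (z⁵)³: (z²) · z⁵ = z⁷
  (z⁵)⁴: (z⁷) · z⁵ = z⁴
  (z⁵)⁵: (z⁴) · z⁵ = z

Answer: z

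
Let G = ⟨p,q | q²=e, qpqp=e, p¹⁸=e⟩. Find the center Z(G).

An element z ∈ Z(G) iff z commutes with every generator.
For example p⁹ is central: (p⁹)·p = p¹⁰ = p·(p⁹); (p⁹)·q = p⁹q = q·(p⁹).
Whereas p ∉ Z(G) since p·q = pq ≠ p¹⁷q = q·p.
Checking each of the 36 elements this way gives Z(G) = {e, p⁹}, of order 2.

Answer: {e, p⁹}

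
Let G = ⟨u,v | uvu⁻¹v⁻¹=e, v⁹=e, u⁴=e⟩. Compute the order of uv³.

Compute successive powers until reaching e:
  (uv³)¹ = uv³, (uv³)² = u²v⁶, (uv³)³ = u³, (uv³)⁴ = v³, (uv³)⁵ = uv⁶, (uv³)⁶ = u², (uv³)⁷ = u³v³, (uv³)⁸ = v⁶, (uv³)⁹ = u, (uv³)¹⁰ = u²v³, (uv³)¹¹ = u³v⁶, (uv³)¹² = e.
The smallest positive k with (uv³)ᵏ = e is 12.

Answer: 12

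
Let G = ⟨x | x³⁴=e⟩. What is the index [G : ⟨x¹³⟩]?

First find ord(x¹³) by computing successive powers:
  (x¹³)¹ = x¹³, (x¹³)² = x²⁶, (x¹³)³ = x⁵, (x¹³)⁴ = x¹⁸, (x¹³)⁵ = x³¹, (x¹³)⁶ = x¹⁰, (x¹³)⁷ = x²³, (x¹³)⁸ = x², (x¹³)⁹ = x¹⁵, (x¹³)¹⁰ = x²⁸, (x¹³)¹¹ = x⁷, (x¹³)¹² = x²⁰, (x¹³)¹³ = x³³, (x¹³)¹⁴ = x¹², (x¹³)¹⁵ = x²⁵, (x¹³)¹⁶ = x⁴, (x¹³)¹⁷ = x¹⁷, (x¹³)¹⁸ = x³⁰, (x¹³)¹⁹ = x⁹, (x¹³)²⁰ = x²², (x¹³)²¹ = x, (x¹³)²² = x¹⁴, (x¹³)²³ = x²⁷, (x¹³)²⁴ = x⁶, (x¹³)²⁵ = x¹⁹, (x¹³)²⁶ = x³², (x¹³)²⁷ = x¹¹, (x¹³)²⁸ = x²⁴, (x¹³)²⁹ = x³, (x¹³)³⁰ = x¹⁶, (x¹³)³¹ = x²⁹, (x¹³)³² = x⁸, (x¹³)³³ = x²¹, (x¹³)³⁴ = e.
So |⟨x¹³⟩| = ord(x¹³) = 34. With |G| = 34, by Lagrange [G : ⟨x¹³⟩] = 34/34 = 1.

Answer: 1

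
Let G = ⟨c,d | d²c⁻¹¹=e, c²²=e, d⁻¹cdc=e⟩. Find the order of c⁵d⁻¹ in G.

Compute successive powers until reaching e:
  (c⁵d⁻¹)¹ = c⁵d⁻¹, (c⁵d⁻¹)² = c¹¹, (c⁵d⁻¹)³ = c⁵d, (c⁵d⁻¹)⁴ = e.
The smallest positive k with (c⁵d⁻¹)ᵏ = e is 4.

Answer: 4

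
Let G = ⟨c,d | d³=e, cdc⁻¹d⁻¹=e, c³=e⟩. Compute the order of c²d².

Compute successive powers until reaching e:
  (c²d²)¹ = c²d², (c²d²)² = cd, (c²d²)³ = e.
The smallest positive k with (c²d²)ᵏ = e is 3.

Answer: 3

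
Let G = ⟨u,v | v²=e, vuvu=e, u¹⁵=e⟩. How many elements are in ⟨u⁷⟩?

|⟨u⁷⟩| equals the order of u⁷. Compute successive powers until reaching e:
  (u⁷)¹ = u⁷, (u⁷)² = u¹⁴, (u⁷)³ = u⁶, (u⁷)⁴ = u¹³, (u⁷)⁵ = u⁵, (u⁷)⁶ = u¹², (u⁷)⁷ = u⁴, (u⁷)⁸ = u¹¹, (u⁷)⁹ = u³, (u⁷)¹⁰ = u¹⁰, (u⁷)¹¹ = u², (u⁷)¹² = u⁹, (u⁷)¹³ = u, (u⁷)¹⁴ = u⁸, (u⁷)¹⁵ = e.
The smallest positive k with (u⁷)ᵏ = e is 15, so |⟨u⁷⟩| = 15.

Answer: 15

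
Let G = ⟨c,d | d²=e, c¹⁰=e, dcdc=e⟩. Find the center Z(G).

An element z ∈ Z(G) iff z commutes with every generator.
For example c⁵ is central: (c⁵)·c = c⁶ = c·(c⁵); (c⁵)·d = c⁵d = d·(c⁵).
Whereas c ∉ Z(G) since c·d = cd ≠ c⁹d = d·c.
Checking each of the 20 elements this way gives Z(G) = {e, c⁵}, of order 2.

Answer: {e, c⁵}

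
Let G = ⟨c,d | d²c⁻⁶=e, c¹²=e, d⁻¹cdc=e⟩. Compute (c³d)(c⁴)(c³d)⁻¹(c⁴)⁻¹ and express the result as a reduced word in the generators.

[(c³d), (c⁴)] = (c³d)·(c⁴)·(c³d)⁻¹·(c⁴)⁻¹.
  (c³d) · (c⁴) = c⁵d⁻¹
  (c⁵d⁻¹) · (c³d⁻¹) = c⁸
  (c⁸) · (c⁸) = c⁴

Answer: c⁴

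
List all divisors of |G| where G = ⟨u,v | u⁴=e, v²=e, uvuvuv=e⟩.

|G| = 24 = 2³ · 3. By Lagrange's theorem the order of any subgroup divides 24; the divisors of 24 are 1, 2, 3, 4, 6, 8, 12, 24.

Answer: 1, 2, 3, 4, 6, 8, 12, 24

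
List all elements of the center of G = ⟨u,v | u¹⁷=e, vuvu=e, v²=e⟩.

An element z ∈ Z(G) iff z commutes with every generator.
For example e is central: e·u = u = u·e; e·v = v = v·e.
Whereas u ∉ Z(G) since u·v = uv ≠ u¹⁶v = v·u.
Checking each of the 34 elements this way gives Z(G) = {e}, of order 1.

Answer: {e}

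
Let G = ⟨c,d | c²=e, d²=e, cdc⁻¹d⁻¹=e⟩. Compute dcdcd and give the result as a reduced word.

Multiply left to right, reducing at each step:
  d · c = cd
  (cd) · d = c
  c · c = e
  e · d = d

Answer: d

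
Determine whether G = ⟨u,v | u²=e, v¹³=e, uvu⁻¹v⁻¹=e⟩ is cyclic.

|G| = 26. The element uv has order 26 (its powers give 26 distinct elements), so ⟨uv⟩ = G and G is cyclic.

Answer: Yes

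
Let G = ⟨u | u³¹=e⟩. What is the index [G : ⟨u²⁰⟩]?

First find ord(u²⁰) by computing successive powers:
  (u²⁰)¹ = u²⁰, (u²⁰)² = u⁹, (u²⁰)³ = u²⁹, (u²⁰)⁴ = u¹⁸, (u²⁰)⁵ = u⁷, (u²⁰)⁶ = u²⁷, (u²⁰)⁷ = u¹⁶, (u²⁰)⁸ = u⁵, (u²⁰)⁹ = u²⁵, (u²⁰)¹⁰ = u¹⁴, (u²⁰)¹¹ = u³, (u²⁰)¹² = u²³, (u²⁰)¹³ = u¹², (u²⁰)¹⁴ = u, (u²⁰)¹⁵ = u²¹, (u²⁰)¹⁶ = u¹⁰, (u²⁰)¹⁷ = u³⁰, (u²⁰)¹⁸ = u¹⁹, (u²⁰)¹⁹ = u⁸, (u²⁰)²⁰ = u²⁸, (u²⁰)²¹ = u¹⁷, (u²⁰)²² = u⁶, (u²⁰)²³ = u²⁶, (u²⁰)²⁴ = u¹⁵, (u²⁰)²⁵ = u⁴, (u²⁰)²⁶ = u²⁴, (u²⁰)²⁷ = u¹³, (u²⁰)²⁸ = u², (u²⁰)²⁹ = u²², (u²⁰)³⁰ = u¹¹, (u²⁰)³¹ = e.
So |⟨u²⁰⟩| = ord(u²⁰) = 31. With |G| = 31, by Lagrange [G : ⟨u²⁰⟩] = 31/31 = 1.

Answer: 1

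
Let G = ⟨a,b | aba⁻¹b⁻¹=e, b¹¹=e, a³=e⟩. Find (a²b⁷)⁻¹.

The order of (a²b⁷) is 33 (smallest k with (a²b⁷)ᵏ = e), so (a²b⁷)⁻¹ = (a²b⁷)³² = ab⁴.
Check: (a²b⁷) · (ab⁴) → (a²b⁷) · a = b⁷;   (b⁷) · b⁴ = e, giving e as required.

Answer: ab⁴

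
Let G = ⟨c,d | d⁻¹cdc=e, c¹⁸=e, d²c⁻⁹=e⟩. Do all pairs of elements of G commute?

c·d = cd but d·c = c⁸d⁻¹, so c·d ≠ d·c and G is not abelian.

Answer: No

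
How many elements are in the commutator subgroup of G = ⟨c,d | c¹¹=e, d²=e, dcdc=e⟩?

G' = [G, G] is generated by all commutators. The generator-pair commutators are: [c, d] = c².
The subgroup they normally generate is {e, c, c², c³, c⁴, c⁵, c⁶, c⁷, c⁸, c⁹, c¹⁰}, of order 11.
Check: |G/G'| = 22/11 = 2 is the order of the abelianisation.

Answer: 11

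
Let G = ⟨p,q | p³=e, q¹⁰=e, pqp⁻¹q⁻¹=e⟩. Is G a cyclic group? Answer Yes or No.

|G| = 30. The element pq has order 30 (its powers give 30 distinct elements), so ⟨pq⟩ = G and G is cyclic.

Answer: Yes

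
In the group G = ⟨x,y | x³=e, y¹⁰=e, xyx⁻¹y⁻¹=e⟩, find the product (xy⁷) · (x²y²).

Compute (xy⁷) · (x²y²) by multiplying left to right and reducing via the relations at each step:
  (xy⁷) · x² = y⁷
  (y⁷) · y² = y⁹

Answer: y⁹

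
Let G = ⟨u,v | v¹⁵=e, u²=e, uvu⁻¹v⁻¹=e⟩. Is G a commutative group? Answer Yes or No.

Each pair of generators commutes: u·v = uv = v·u. Since the generators pairwise commute, every element of G commutes with every other, so G is abelian.

Answer: Yes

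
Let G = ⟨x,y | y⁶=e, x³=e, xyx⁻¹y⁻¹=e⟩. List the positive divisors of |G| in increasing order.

|G| = 18 = 2 · 3². By Lagrange's theorem the order of any subgroup divides 18; the divisors of 18 are 1, 2, 3, 6, 9, 18.

Answer: 1, 2, 3, 6, 9, 18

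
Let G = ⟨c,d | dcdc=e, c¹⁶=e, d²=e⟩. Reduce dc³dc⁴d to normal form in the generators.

Multiply left to right, reducing at each step:
  d · c³ = c¹³d
  (c¹³d) · d = c¹³
  (c¹³) · c⁴ = c
  c · d = cd

Answer: cd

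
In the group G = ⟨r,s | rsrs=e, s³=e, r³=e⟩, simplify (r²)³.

Compute successive powers of (r²), reducing at each step:
  (r²)²: (r²) · r² = r
  (r²)³: r · r² = e

Answer: e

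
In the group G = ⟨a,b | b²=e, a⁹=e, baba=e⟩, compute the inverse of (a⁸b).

The order of (a⁸b) is 2 (smallest k with (a⁸b)ᵏ = e), so (a⁸b)⁻¹ = (a⁸b)¹ = a⁸b.
Check: (a⁸b) · (a⁸b) → (a⁸b) · a⁸ = b;   b · b = e, giving e as required.

Answer: a⁸b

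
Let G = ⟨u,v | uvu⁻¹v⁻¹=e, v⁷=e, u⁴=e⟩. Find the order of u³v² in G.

Compute successive powers until reaching e:
  (u³v²)¹ = u³v², (u³v²)² = u²v⁴, (u³v²)³ = uv⁶, (u³v²)⁴ = v, (u³v²)⁵ = u³v³, (u³v²)⁶ = u²v⁵, (u³v²)⁷ = u, (u³v²)⁸ = v², (u³v²)⁹ = u³v⁴, (u³v²)¹⁰ = u²v⁶, (u³v²)¹¹ = uv, (u³v²)¹² = v³, (u³v²)¹³ = u³v⁵, (u³v²)¹⁴ = u², (u³v²)¹⁵ = uv², (u³v²)¹⁶ = v⁴, (u³v²)¹⁷ = u³v⁶, (u³v²)¹⁸ = u²v, (u³v²)¹⁹ = uv³, (u³v²)²⁰ = v⁵, (u³v²)²¹ = u³, (u³v²)²² = u²v², (u³v²)²³ = uv⁴, (u³v²)²⁴ = v⁶, (u³v²)²⁵ = u³v, (u³v²)²⁶ = u²v³, (u³v²)²⁷ = uv⁵, (u³v²)²⁸ = e.
The smallest positive k with (u³v²)ᵏ = e is 28.

Answer: 28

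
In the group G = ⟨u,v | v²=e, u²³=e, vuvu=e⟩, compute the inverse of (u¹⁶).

The order of (u¹⁶) is 23 (smallest k with (u¹⁶)ᵏ = e), so (u¹⁶)⁻¹ = (u¹⁶)²² = u⁷.
Check: (u¹⁶) · (u⁷) → (u¹⁶) · u⁷ = e, giving e as required.

Answer: u⁷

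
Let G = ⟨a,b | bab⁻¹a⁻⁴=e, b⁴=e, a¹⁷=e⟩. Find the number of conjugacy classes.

The conjugacy classes (representative and size) are:
  [e] (size 1), [a⁴] (size 4), [a²] (size 4), [a⁵] (size 4), [a¹¹] (size 4), [a⁷b] (size 17), [a³b²] (size 17), [a⁹b³] (size 17).
Class equation: 1 + 4 + 4 + 4 + 4 + 17 + 17 + 17 = 68 = |G|. So G has 8 conjugacy classes.

Answer: 8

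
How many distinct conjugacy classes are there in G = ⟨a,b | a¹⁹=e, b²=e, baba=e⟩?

The conjugacy classes (representative and size) are:
  [e] (size 1), [a¹⁸] (size 2), [a²] (size 2), [a¹⁶] (size 2), [a⁴] (size 2), [a¹⁴] (size 2), [a¹³] (size 2), [a¹²] (size 2), [a⁸] (size 2), [a⁹] (size 2), [b] (size 19).
Class equation: 1 + 2 + 2 + 2 + 2 + 2 + 2 + 2 + 2 + 2 + 19 = 38 = |G|. So G has 11 conjugacy classes.

Answer: 11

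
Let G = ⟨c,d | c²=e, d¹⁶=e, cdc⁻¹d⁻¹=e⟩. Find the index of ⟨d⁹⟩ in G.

First find ord(d⁹) by computing successive powers:
  (d⁹)¹ = d⁹, (d⁹)² = d², (d⁹)³ = d¹¹, (d⁹)⁴ = d⁴, (d⁹)⁵ = d¹³, (d⁹)⁶ = d⁶, (d⁹)⁷ = d¹⁵, (d⁹)⁸ = d⁸, (d⁹)⁹ = d, (d⁹)¹⁰ = d¹⁰, (d⁹)¹¹ = d³, (d⁹)¹² = d¹², (d⁹)¹³ = d⁵, (d⁹)¹⁴ = d¹⁴, (d⁹)¹⁵ = d⁷, (d⁹)¹⁶ = e.
So |⟨d⁹⟩| = ord(d⁹) = 16. With |G| = 32, by Lagrange [G : ⟨d⁹⟩] = 32/16 = 2.

Answer: 2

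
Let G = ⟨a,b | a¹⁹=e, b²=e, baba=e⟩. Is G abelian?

a·b = ab but b·a = a¹⁸b, so a·b ≠ b·a and G is not abelian.

Answer: No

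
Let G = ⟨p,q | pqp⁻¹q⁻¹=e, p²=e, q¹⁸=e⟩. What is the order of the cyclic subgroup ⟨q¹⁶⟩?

|⟨q¹⁶⟩| equals the order of q¹⁶. Compute successive powers until reaching e:
  (q¹⁶)¹ = q¹⁶, (q¹⁶)² = q¹⁴, (q¹⁶)³ = q¹², (q¹⁶)⁴ = q¹⁰, (q¹⁶)⁵ = q⁸, (q¹⁶)⁶ = q⁶, (q¹⁶)⁷ = q⁴, (q¹⁶)⁸ = q², (q¹⁶)⁹ = e.
The smallest positive k with (q¹⁶)ᵏ = e is 9, so |⟨q¹⁶⟩| = 9.

Answer: 9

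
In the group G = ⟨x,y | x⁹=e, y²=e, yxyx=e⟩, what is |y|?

Compute successive powers until reaching e:
  y¹ = y, y² = e.
The smallest positive k with yᵏ = e is 2.

Answer: 2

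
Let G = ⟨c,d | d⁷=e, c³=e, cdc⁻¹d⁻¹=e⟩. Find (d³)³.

Compute successive powers of (d³), reducing at each step:
  (d³)²: (d³) · d³ = d⁶
  (d³)³: (d⁶) · d³ = d²

Answer: d²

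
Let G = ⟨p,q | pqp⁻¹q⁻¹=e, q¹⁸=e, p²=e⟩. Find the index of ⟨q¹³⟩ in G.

First find ord(q¹³) by computing successive powers:
  (q¹³)¹ = q¹³, (q¹³)² = q⁸, (q¹³)³ = q³, (q¹³)⁴ = q¹⁶, (q¹³)⁵ = q¹¹, (q¹³)⁶ = q⁶, (q¹³)⁷ = q, (q¹³)⁸ = q¹⁴, (q¹³)⁹ = q⁹, (q¹³)¹⁰ = q⁴, (q¹³)¹¹ = q¹⁷, (q¹³)¹² = q¹², (q¹³)¹³ = q⁷, (q¹³)¹⁴ = q², (q¹³)¹⁵ = q¹⁵, (q¹³)¹⁶ = q¹⁰, (q¹³)¹⁷ = q⁵, (q¹³)¹⁸ = e.
So |⟨q¹³⟩| = ord(q¹³) = 18. With |G| = 36, by Lagrange [G : ⟨q¹³⟩] = 36/18 = 2.

Answer: 2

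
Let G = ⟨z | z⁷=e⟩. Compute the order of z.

Compute successive powers until reaching e:
  z¹ = z, z² = z², z³ = z³, z⁴ = z⁴, z⁵ = z⁵, z⁶ = z⁶, z⁷ = e.
The smallest positive k with zᵏ = e is 7.

Answer: 7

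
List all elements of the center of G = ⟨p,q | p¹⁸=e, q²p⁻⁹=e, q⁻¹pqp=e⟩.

An element z ∈ Z(G) iff z commutes with every generator.
For example p⁹ is central: (p⁹)·p = p¹⁰ = p·(p⁹); (p⁹)·q = q⁻¹ = q·(p⁹).
Whereas p ∉ Z(G) since p·q = pq ≠ p⁸q⁻¹ = q·p.
Checking each of the 36 elements this way gives Z(G) = {e, p⁹}, of order 2.

Answer: {e, p⁹}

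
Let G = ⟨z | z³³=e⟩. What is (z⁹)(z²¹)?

Compute (z⁹) · (z²¹) by multiplying left to right and reducing via the relations at each step:
  (z⁹) · z²¹ = z³⁰

Answer: z³⁰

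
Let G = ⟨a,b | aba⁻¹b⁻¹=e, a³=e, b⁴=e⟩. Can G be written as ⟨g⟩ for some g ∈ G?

|G| = 12. The element ab has order 12 (its powers give 12 distinct elements), so ⟨ab⟩ = G and G is cyclic.

Answer: Yes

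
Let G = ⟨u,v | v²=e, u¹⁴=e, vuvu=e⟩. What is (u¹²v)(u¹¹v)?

Compute (u¹²v) · (u¹¹v) by multiplying left to right and reducing via the relations at each step:
  (u¹²v) · u¹¹ = uv
  (uv) · v = u

Answer: u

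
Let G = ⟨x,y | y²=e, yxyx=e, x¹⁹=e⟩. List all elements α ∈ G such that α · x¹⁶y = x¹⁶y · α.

⟨x¹⁶y⟩ ⊆ C_G(x¹⁶y) since powers of x¹⁶y commute with x¹⁶y; so |C_G(x¹⁶y)| ≥ |⟨x¹⁶y⟩| = 2.
By orbit–stabilizer, |C_G(x¹⁶y)| = |G| / |conj. class of x¹⁶y| = 38 / 19 = 2.
The 2 elements commuting with x¹⁶y are {e, x¹⁶y}.

Answer: {e, x¹⁶y}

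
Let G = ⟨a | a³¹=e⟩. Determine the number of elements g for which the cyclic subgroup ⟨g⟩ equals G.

G is cyclic of order 31. An element generates G iff its order is 31, and a cyclic group of order 31 has exactly φ(31) = 30 such elements.

Answer: 30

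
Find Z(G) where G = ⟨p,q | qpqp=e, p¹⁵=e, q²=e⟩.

An element z ∈ Z(G) iff z commutes with every generator.
For example e is central: e·p = p = p·e; e·q = q = q·e.
Whereas p ∉ Z(G) since p·q = pq ≠ p¹⁴q = q·p.
Checking each of the 30 elements this way gives Z(G) = {e}, of order 1.

Answer: {e}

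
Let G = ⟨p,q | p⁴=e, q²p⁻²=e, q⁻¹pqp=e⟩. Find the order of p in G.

Compute successive powers until reaching e:
  p¹ = p, p² = p², p³ = p³, p⁴ = e.
The smallest positive k with pᵏ = e is 4.

Answer: 4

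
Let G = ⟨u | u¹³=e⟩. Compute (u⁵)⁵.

Compute successive powers of (u⁵), reducing at each step:
  (u⁵)²: (u⁵) · u⁵ = u¹⁰
  (u⁵)³: (u¹⁰) · u⁵ = u²
  (u⁵)⁴: (u²) · u⁵ = u⁷
  (u⁵)⁵: (u⁷) · u⁵ = u¹²

Answer: u¹²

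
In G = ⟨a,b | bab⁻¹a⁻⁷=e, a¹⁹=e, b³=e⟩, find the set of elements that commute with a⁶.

⟨a⁶⟩ ⊆ C_G(a⁶) since powers of a⁶ commute with a⁶; so |C_G(a⁶)| ≥ |⟨a⁶⟩| = 19.
By orbit–stabilizer, |C_G(a⁶)| = |G| / |conj. class of a⁶| = 57 / 3 = 19.
The 19 elements commuting with a⁶ are {e, a, a², a³, a⁴, a⁵, a⁶, a⁷, a⁸, a⁹, a¹⁰, a¹¹, a¹², a¹³, a¹⁴, a¹⁵, a¹⁶, a¹⁷, a¹⁸}.

Answer: {e, a, a², a³, a⁴, a⁵, a⁶, a⁷, a⁸, a⁹, a¹⁰, a¹¹, a¹², a¹³, a¹⁴, a¹⁵, a¹⁶, a¹⁷, a¹⁸}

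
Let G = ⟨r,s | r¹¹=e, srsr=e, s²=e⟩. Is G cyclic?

Every cyclic group is abelian. But r·s = rs while s·r = r¹⁰s, so r·s ≠ s·r and G is not abelian. Hence G is not cyclic.

Answer: No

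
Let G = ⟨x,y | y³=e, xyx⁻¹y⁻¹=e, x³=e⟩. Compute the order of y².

Compute successive powers until reaching e:
  (y²)¹ = y², (y²)² = y, (y²)³ = e.
The smallest positive k with (y²)ᵏ = e is 3.

Answer: 3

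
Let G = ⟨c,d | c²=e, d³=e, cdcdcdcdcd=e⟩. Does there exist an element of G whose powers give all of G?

Every cyclic group is abelian. But c·d = cd while d·c = dc, so c·d ≠ d·c and G is not abelian. Hence G is not cyclic.

Answer: No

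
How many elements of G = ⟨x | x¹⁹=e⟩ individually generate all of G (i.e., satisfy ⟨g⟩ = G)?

G is cyclic of order 19. An element generates G iff its order is 19, and a cyclic group of order 19 has exactly φ(19) = 18 such elements.

Answer: 18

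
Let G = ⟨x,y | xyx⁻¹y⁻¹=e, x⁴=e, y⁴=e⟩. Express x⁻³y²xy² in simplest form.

Multiply left to right, reducing at each step:
  x · y² = xy²
  (xy²) · x = x²y²
  (x²y²) · y² = x²

Answer: x²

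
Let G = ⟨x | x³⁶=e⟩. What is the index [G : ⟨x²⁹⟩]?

First find ord(x²⁹) by computing successive powers:
  (x²⁹)¹ = x²⁹, (x²⁹)² = x²², (x²⁹)³ = x¹⁵, (x²⁹)⁴ = x⁸, (x²⁹)⁵ = x, (x²⁹)⁶ = x³⁰, (x²⁹)⁷ = x²³, (x²⁹)⁸ = x¹⁶, (x²⁹)⁹ = x⁹, (x²⁹)¹⁰ = x², (x²⁹)¹¹ = x³¹, (x²⁹)¹² = x²⁴, (x²⁹)¹³ = x¹⁷, (x²⁹)¹⁴ = x¹⁰, (x²⁹)¹⁵ = x³, (x²⁹)¹⁶ = x³², (x²⁹)¹⁷ = x²⁵, (x²⁹)¹⁸ = x¹⁸, (x²⁹)¹⁹ = x¹¹, (x²⁹)²⁰ = x⁴, (x²⁹)²¹ = x³³, (x²⁹)²² = x²⁶, (x²⁹)²³ = x¹⁹, (x²⁹)²⁴ = x¹², (x²⁹)²⁵ = x⁵, (x²⁹)²⁶ = x³⁴, (x²⁹)²⁷ = x²⁷, (x²⁹)²⁸ = x²⁰, (x²⁹)²⁹ = x¹³, (x²⁹)³⁰ = x⁶, (x²⁹)³¹ = x³⁵, (x²⁹)³² = x²⁸, (x²⁹)³³ = x²¹, (x²⁹)³⁴ = x¹⁴, (x²⁹)³⁵ = x⁷, (x²⁹)³⁶ = e.
So |⟨x²⁹⟩| = ord(x²⁹) = 36. With |G| = 36, by Lagrange [G : ⟨x²⁹⟩] = 36/36 = 1.

Answer: 1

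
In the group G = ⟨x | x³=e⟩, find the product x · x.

Compute x · x by multiplying left to right and reducing via the relations at each step:
  x · x = x²

Answer: x²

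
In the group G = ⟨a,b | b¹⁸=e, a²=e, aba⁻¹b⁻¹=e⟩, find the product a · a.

Compute a · a by multiplying left to right and reducing via the relations at each step:
  a · a = e

Answer: e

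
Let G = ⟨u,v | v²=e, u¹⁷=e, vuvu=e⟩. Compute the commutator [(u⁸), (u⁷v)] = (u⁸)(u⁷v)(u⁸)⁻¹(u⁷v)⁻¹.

[(u⁸), (u⁷v)] = (u⁸)·(u⁷v)·(u⁸)⁻¹·(u⁷v)⁻¹.
  (u⁸) · (u⁷v) = u¹⁵v
  (u¹⁵v) · (u⁹) = u⁶v
  (u⁶v) · (u⁷v) = u¹⁶

Answer: u¹⁶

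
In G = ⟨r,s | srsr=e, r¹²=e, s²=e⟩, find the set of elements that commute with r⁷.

⟨r⁷⟩ ⊆ C_G(r⁷) since powers of r⁷ commute with r⁷; so |C_G(r⁷)| ≥ |⟨r⁷⟩| = 12.
By orbit–stabilizer, |C_G(r⁷)| = |G| / |conj. class of r⁷| = 24 / 2 = 12.
The 12 elements commuting with r⁷ are {e, r, r², r³, r⁴, r⁵, r⁶, r⁷, r⁸, r⁹, r¹⁰, r¹¹}.

Answer: {e, r, r², r³, r⁴, r⁵, r⁶, r⁷, r⁸, r⁹, r¹⁰, r¹¹}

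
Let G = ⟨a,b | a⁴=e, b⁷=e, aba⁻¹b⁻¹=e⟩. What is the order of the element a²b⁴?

Compute successive powers until reaching e:
  (a²b⁴)¹ = a²b⁴, (a²b⁴)² = b, (a²b⁴)³ = a²b⁵, (a²b⁴)⁴ = b², (a²b⁴)⁵ = a²b⁶, (a²b⁴)⁶ = b³, (a²b⁴)⁷ = a², (a²b⁴)⁸ = b⁴, (a²b⁴)⁹ = a²b, (a²b⁴)¹⁰ = b⁵, (a²b⁴)¹¹ = a²b², (a²b⁴)¹² = b⁶, (a²b⁴)¹³ = a²b³, (a²b⁴)¹⁴ = e.
The smallest positive k with (a²b⁴)ᵏ = e is 14.

Answer: 14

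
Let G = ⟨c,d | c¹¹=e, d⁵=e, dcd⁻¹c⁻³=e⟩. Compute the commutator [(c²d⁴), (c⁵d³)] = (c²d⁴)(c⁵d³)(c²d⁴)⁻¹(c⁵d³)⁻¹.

[(c²d⁴), (c⁵d³)] = (c²d⁴)·(c⁵d³)·(c²d⁴)⁻¹·(c⁵d³)⁻¹.
  (c²d⁴) · (c⁵d³) = d²
  (d²) · (c⁵d) = cd³
  (cd³) · (c¹⁰d²) = c⁷

Answer: c⁷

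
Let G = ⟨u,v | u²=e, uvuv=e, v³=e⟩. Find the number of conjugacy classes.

The conjugacy classes (representative and size) are:
  [e] (size 1), [uv²] (size 3), [v²] (size 2).
Class equation: 1 + 3 + 2 = 6 = |G|. So G has 3 conjugacy classes.

Answer: 3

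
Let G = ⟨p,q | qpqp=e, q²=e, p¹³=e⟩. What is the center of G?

An element z ∈ Z(G) iff z commutes with every generator.
For example e is central: e·p = p = p·e; e·q = q = q·e.
Whereas p ∉ Z(G) since p·q = pq ≠ p¹²q = q·p.
Checking each of the 26 elements this way gives Z(G) = {e}, of order 1.

Answer: {e}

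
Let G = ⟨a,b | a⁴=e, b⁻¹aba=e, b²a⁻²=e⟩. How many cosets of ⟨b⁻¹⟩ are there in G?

First find ord(b⁻¹) by computing successive powers:
  (b⁻¹)¹ = b⁻¹, (b⁻¹)² = a², (b⁻¹)³ = b, (b⁻¹)⁴ = e.
So |⟨b⁻¹⟩| = ord(b⁻¹) = 4. With |G| = 8, by Lagrange [G : ⟨b⁻¹⟩] = 8/4 = 2.

Answer: 2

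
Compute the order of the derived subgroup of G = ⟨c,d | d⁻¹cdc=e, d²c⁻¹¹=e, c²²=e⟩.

G' = [G, G] is generated by all commutators. The generator-pair commutators are: [c, d] = c².
The subgroup they normally generate is {e, c², c⁴, c⁶, c⁸, c¹⁰, c¹², c¹⁴, c¹⁶, c¹⁸, c²⁰}, of order 11.
Check: |G/G'| = 44/11 = 4 is the order of the abelianisation.

Answer: 11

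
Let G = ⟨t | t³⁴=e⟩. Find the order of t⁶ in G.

Compute successive powers until reaching e:
  (t⁶)¹ = t⁶, (t⁶)² = t¹², (t⁶)³ = t¹⁸, (t⁶)⁴ = t²⁴, (t⁶)⁵ = t³⁰, (t⁶)⁶ = t², (t⁶)⁷ = t⁸, (t⁶)⁸ = t¹⁴, (t⁶)⁹ = t²⁰, (t⁶)¹⁰ = t²⁶, (t⁶)¹¹ = t³², (t⁶)¹² = t⁴, (t⁶)¹³ = t¹⁰, (t⁶)¹⁴ = t¹⁶, (t⁶)¹⁵ = t²², (t⁶)¹⁶ = t²⁸, (t⁶)¹⁷ = e.
The smallest positive k with (t⁶)ᵏ = e is 17.

Answer: 17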